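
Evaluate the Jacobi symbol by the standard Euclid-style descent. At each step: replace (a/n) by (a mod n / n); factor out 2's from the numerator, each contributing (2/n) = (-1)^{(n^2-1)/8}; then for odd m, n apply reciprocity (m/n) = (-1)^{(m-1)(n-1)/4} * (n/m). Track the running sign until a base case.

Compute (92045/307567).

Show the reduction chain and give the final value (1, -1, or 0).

flip (92045/307567) -> (307567/92045): both odd, 92045 mod 4 = 1, 307567 mod 4 = 3, so the flip contributes +1; sign now +1
(307567/92045): 307567 mod 92045 = 31432, so (307567/92045) = (31432/92045)
factor out 2^3: 31432 = 2^3·3929; with 92045 mod 8 = 5, (2/92045) = -1; sign now -1; continue with (3929/92045)
flip (3929/92045) -> (92045/3929): both odd, 3929 mod 4 = 1, 92045 mod 4 = 1, so the flip contributes +1; sign now -1
(92045/3929): 92045 mod 3929 = 1678, so (92045/3929) = (1678/3929)
factor out 2^1: 1678 = 2^1·839; with 3929 mod 8 = 1, (2/3929) = +1; sign now -1; continue with (839/3929)
flip (839/3929) -> (3929/839): both odd, 839 mod 4 = 3, 3929 mod 4 = 1, so the flip contributes +1; sign now -1
(3929/839): 3929 mod 839 = 573, so (3929/839) = (573/839)
flip (573/839) -> (839/573): both odd, 573 mod 4 = 1, 839 mod 4 = 3, so the flip contributes +1; sign now -1
(839/573): 839 mod 573 = 266, so (839/573) = (266/573)
factor out 2^1: 266 = 2^1·133; with 573 mod 8 = 5, (2/573) = -1; sign now +1; continue with (133/573)
flip (133/573) -> (573/133): both odd, 133 mod 4 = 1, 573 mod 4 = 1, so the flip contributes +1; sign now +1
(573/133): 573 mod 133 = 41, so (573/133) = (41/133)
flip (41/133) -> (133/41): both odd, 41 mod 4 = 1, 133 mod 4 = 1, so the flip contributes +1; sign now +1
(133/41): 133 mod 41 = 10, so (133/41) = (10/41)
factor out 2^1: 10 = 2^1·5; with 41 mod 8 = 1, (2/41) = +1; sign now +1; continue with (5/41)
flip (5/41) -> (41/5): both odd, 5 mod 4 = 1, 41 mod 4 = 1, so the flip contributes +1; sign now +1
(41/5): 41 mod 5 = 1, so (41/5) = (1/5)
reached (1/5) = 1, so the symbol is +1

1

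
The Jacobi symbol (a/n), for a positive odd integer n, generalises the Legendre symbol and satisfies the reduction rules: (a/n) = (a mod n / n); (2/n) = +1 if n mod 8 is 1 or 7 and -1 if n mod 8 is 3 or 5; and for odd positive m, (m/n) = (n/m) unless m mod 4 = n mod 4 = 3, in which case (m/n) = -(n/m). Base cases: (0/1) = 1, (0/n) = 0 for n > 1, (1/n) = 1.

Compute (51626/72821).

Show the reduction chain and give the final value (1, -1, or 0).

51626 = 2^1·25813; (2/72821) = -1 since 72821 mod 8 = 5, so (51626/72821) = (-1)^1·(25813/72821); sign now -1
reciprocity: (25813/72821) = +1·(72821/25813) since 25813 mod 4 = 1, 72821 mod 4 = 1; sign now -1
(72821/25813) = (21195/25813)   [reduce mod 25813]
reciprocity: (21195/25813) = +1·(25813/21195) since 21195 mod 4 = 3, 25813 mod 4 = 1; sign now -1
(25813/21195) = (4618/21195)   [reduce mod 21195]
4618 = 2^1·2309; (2/21195) = -1 since 21195 mod 8 = 3, so (4618/21195) = (-1)^1·(2309/21195); sign now +1
reciprocity: (2309/21195) = +1·(21195/2309) since 2309 mod 4 = 1, 21195 mod 4 = 3; sign now +1
(21195/2309) = (414/2309)   [reduce mod 2309]
414 = 2^1·207; (2/2309) = -1 since 2309 mod 8 = 5, so (414/2309) = (-1)^1·(207/2309); sign now -1
reciprocity: (207/2309) = +1·(2309/207) since 207 mod 4 = 3, 2309 mod 4 = 1; sign now -1
(2309/207) = (32/207)   [reduce mod 207]
32 = 2^5·1; (2/207) = +1 since 207 mod 8 = 7, so (32/207) = (+1)^5·(1/207); sign now -1
(1/207) = 1; final value = sign = -1

-1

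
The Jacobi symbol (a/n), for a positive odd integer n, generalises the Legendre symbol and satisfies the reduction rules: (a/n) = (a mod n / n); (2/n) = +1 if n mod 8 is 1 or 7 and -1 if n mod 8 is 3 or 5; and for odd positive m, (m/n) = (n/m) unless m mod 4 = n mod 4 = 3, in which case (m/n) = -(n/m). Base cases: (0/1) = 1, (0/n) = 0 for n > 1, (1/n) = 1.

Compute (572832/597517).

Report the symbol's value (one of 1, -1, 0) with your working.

1

572832 = 2^5·17901; (2/597517) = -1 since 597517 mod 8 = 5, so (572832/597517) = (-1)^5·(17901/597517); sign now -1
reciprocity: (17901/597517) = +1·(597517/17901) since 17901 mod 4 = 1, 597517 mod 4 = 1; sign now -1
(597517/17901) = (6784/17901)   [reduce mod 17901]
6784 = 2^7·53; (2/17901) = -1 since 17901 mod 8 = 5, so (6784/17901) = (-1)^7·(53/17901); sign now +1
reciprocity: (53/17901) = +1·(17901/53) since 53 mod 4 = 1, 17901 mod 4 = 1; sign now +1
(17901/53) = (40/53)   [reduce mod 53]
40 = 2^3·5; (2/53) = -1 since 53 mod 8 = 5, so (40/53) = (-1)^3·(5/53); sign now -1
reciprocity: (5/53) = +1·(53/5) since 5 mod 4 = 1, 53 mod 4 = 1; sign now -1
(53/5) = (3/5)   [reduce mod 5]
reciprocity: (3/5) = +1·(5/3) since 3 mod 4 = 3, 5 mod 4 = 1; sign now -1
(5/3) = (2/3)   [reduce mod 3]
2 = 2^1·1; (2/3) = -1 since 3 mod 8 = 3, so (2/3) = (-1)^1·(1/3); sign now +1
(1/3) = 1; final value = sign = +1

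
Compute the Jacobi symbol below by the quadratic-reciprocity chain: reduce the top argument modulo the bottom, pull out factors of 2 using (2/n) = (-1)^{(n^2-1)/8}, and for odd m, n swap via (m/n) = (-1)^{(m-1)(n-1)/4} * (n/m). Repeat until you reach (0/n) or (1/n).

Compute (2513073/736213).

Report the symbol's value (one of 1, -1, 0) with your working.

(2513073/736213) = (304434/736213)   [reduce mod 736213]
304434 = 2^1·152217; (2/736213) = -1 since 736213 mod 8 = 5, so (304434/736213) = (-1)^1·(152217/736213); sign now -1
reciprocity: (152217/736213) = +1·(736213/152217) since 152217 mod 4 = 1, 736213 mod 4 = 1; sign now -1
(736213/152217) = (127345/152217)   [reduce mod 152217]
reciprocity: (127345/152217) = +1·(152217/127345) since 127345 mod 4 = 1, 152217 mod 4 = 1; sign now -1
(152217/127345) = (24872/127345)   [reduce mod 127345]
24872 = 2^3·3109; (2/127345) = +1 since 127345 mod 8 = 1, so (24872/127345) = (+1)^3·(3109/127345); sign now -1
reciprocity: (3109/127345) = +1·(127345/3109) since 3109 mod 4 = 1, 127345 mod 4 = 1; sign now -1
(127345/3109) = (2985/3109)   [reduce mod 3109]
reciprocity: (2985/3109) = +1·(3109/2985) since 2985 mod 4 = 1, 3109 mod 4 = 1; sign now -1
(3109/2985) = (124/2985)   [reduce mod 2985]
124 = 2^2·31; (2/2985) = +1 since 2985 mod 8 = 1, so (124/2985) = (+1)^2·(31/2985); sign now -1
reciprocity: (31/2985) = +1·(2985/31) since 31 mod 4 = 3, 2985 mod 4 = 1; sign now -1
(2985/31) = (9/31)   [reduce mod 31]
reciprocity: (9/31) = +1·(31/9) since 9 mod 4 = 1, 31 mod 4 = 3; sign now -1
(31/9) = (4/9)   [reduce mod 9]
4 = 2^2·1; (2/9) = +1 since 9 mod 8 = 1, so (4/9) = (+1)^2·(1/9); sign now -1
(1/9) = 1; final value = sign = -1

-1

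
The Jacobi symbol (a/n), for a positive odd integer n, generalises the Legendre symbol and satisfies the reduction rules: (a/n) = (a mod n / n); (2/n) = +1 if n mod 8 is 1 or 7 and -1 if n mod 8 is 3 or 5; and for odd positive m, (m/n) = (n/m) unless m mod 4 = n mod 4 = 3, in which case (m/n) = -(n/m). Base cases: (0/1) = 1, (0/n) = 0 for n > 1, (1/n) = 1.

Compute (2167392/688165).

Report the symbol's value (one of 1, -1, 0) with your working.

1

(2167392/688165) = (102897/688165)   [reduce mod 688165]
reciprocity: (102897/688165) = +1·(688165/102897) since 102897 mod 4 = 1, 688165 mod 4 = 1; sign now +1
(688165/102897) = (70783/102897)   [reduce mod 102897]
reciprocity: (70783/102897) = +1·(102897/70783) since 70783 mod 4 = 3, 102897 mod 4 = 1; sign now +1
(102897/70783) = (32114/70783)   [reduce mod 70783]
32114 = 2^1·16057; (2/70783) = +1 since 70783 mod 8 = 7, so (32114/70783) = (+1)^1·(16057/70783); sign now +1
reciprocity: (16057/70783) = +1·(70783/16057) since 16057 mod 4 = 1, 70783 mod 4 = 3; sign now +1
(70783/16057) = (6555/16057)   [reduce mod 16057]
reciprocity: (6555/16057) = +1·(16057/6555) since 6555 mod 4 = 3, 16057 mod 4 = 1; sign now +1
(16057/6555) = (2947/6555)   [reduce mod 6555]
reciprocity: (2947/6555) = -1·(6555/2947) since 2947 mod 4 = 3, 6555 mod 4 = 3; sign now -1
(6555/2947) = (661/2947)   [reduce mod 2947]
reciprocity: (661/2947) = +1·(2947/661) since 661 mod 4 = 1, 2947 mod 4 = 3; sign now -1
(2947/661) = (303/661)   [reduce mod 661]
reciprocity: (303/661) = +1·(661/303) since 303 mod 4 = 3, 661 mod 4 = 1; sign now -1
(661/303) = (55/303)   [reduce mod 303]
reciprocity: (55/303) = -1·(303/55) since 55 mod 4 = 3, 303 mod 4 = 3; sign now +1
(303/55) = (28/55)   [reduce mod 55]
28 = 2^2·7; (2/55) = +1 since 55 mod 8 = 7, so (28/55) = (+1)^2·(7/55); sign now +1
reciprocity: (7/55) = -1·(55/7) since 7 mod 4 = 3, 55 mod 4 = 3; sign now -1
(55/7) = (6/7)   [reduce mod 7]
6 = 2^1·3; (2/7) = +1 since 7 mod 8 = 7, so (6/7) = (+1)^1·(3/7); sign now -1
reciprocity: (3/7) = -1·(7/3) since 3 mod 4 = 3, 7 mod 4 = 3; sign now +1
(7/3) = (1/3)   [reduce mod 3]
(1/3) = 1; final value = sign = +1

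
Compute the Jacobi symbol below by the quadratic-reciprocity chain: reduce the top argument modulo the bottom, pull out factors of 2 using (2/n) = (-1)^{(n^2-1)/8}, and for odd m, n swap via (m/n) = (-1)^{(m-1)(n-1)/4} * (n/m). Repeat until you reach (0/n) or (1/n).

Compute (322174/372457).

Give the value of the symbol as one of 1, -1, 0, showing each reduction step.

-1

factor out 2^1: 322174 = 2^1·161087; with 372457 mod 8 = 1, (2/372457) = +1; sign now +1; continue with (161087/372457)
flip (161087/372457) -> (372457/161087): both odd, 161087 mod 4 = 3, 372457 mod 4 = 1, so the flip contributes +1; sign now +1
(372457/161087): 372457 mod 161087 = 50283, so (372457/161087) = (50283/161087)
flip (50283/161087) -> (161087/50283): both odd, 50283 mod 4 = 3, 161087 mod 4 = 3, so the flip contributes -1; sign now -1
(161087/50283): 161087 mod 50283 = 10238, so (161087/50283) = (10238/50283)
factor out 2^1: 10238 = 2^1·5119; with 50283 mod 8 = 3, (2/50283) = -1; sign now +1; continue with (5119/50283)
flip (5119/50283) -> (50283/5119): both odd, 5119 mod 4 = 3, 50283 mod 4 = 3, so the flip contributes -1; sign now -1
(50283/5119): 50283 mod 5119 = 4212, so (50283/5119) = (4212/5119)
factor out 2^2: 4212 = 2^2·1053; with 5119 mod 8 = 7, (2/5119) = +1; sign now -1; continue with (1053/5119)
flip (1053/5119) -> (5119/1053): both odd, 1053 mod 4 = 1, 5119 mod 4 = 3, so the flip contributes +1; sign now -1
(5119/1053): 5119 mod 1053 = 907, so (5119/1053) = (907/1053)
flip (907/1053) -> (1053/907): both odd, 907 mod 4 = 3, 1053 mod 4 = 1, so the flip contributes +1; sign now -1
(1053/907): 1053 mod 907 = 146, so (1053/907) = (146/907)
factor out 2^1: 146 = 2^1·73; with 907 mod 8 = 3, (2/907) = -1; sign now +1; continue with (73/907)
flip (73/907) -> (907/73): both odd, 73 mod 4 = 1, 907 mod 4 = 3, so the flip contributes +1; sign now +1
(907/73): 907 mod 73 = 31, so (907/73) = (31/73)
flip (31/73) -> (73/31): both odd, 31 mod 4 = 3, 73 mod 4 = 1, so the flip contributes +1; sign now +1
(73/31): 73 mod 31 = 11, so (73/31) = (11/31)
flip (11/31) -> (31/11): both odd, 11 mod 4 = 3, 31 mod 4 = 3, so the flip contributes -1; sign now -1
(31/11): 31 mod 11 = 9, so (31/11) = (9/11)
flip (9/11) -> (11/9): both odd, 9 mod 4 = 1, 11 mod 4 = 3, so the flip contributes +1; sign now -1
(11/9): 11 mod 9 = 2, so (11/9) = (2/9)
factor out 2^1: 2 = 2^1·1; with 9 mod 8 = 1, (2/9) = +1; sign now -1; continue with (1/9)
reached (1/9) = 1, so the symbol is -1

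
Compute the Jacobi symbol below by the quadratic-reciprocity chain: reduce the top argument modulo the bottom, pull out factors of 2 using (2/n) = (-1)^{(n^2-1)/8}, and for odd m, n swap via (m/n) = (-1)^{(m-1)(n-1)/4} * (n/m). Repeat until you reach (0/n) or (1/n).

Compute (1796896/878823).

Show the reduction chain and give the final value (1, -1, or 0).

(1796896/878823) = (39250/878823)   [reduce mod 878823]
39250 = 2^1·19625; (2/878823) = +1 since 878823 mod 8 = 7, so (39250/878823) = (+1)^1·(19625/878823); sign now +1
reciprocity: (19625/878823) = +1·(878823/19625) since 19625 mod 4 = 1, 878823 mod 4 = 3; sign now +1
(878823/19625) = (15323/19625)   [reduce mod 19625]
reciprocity: (15323/19625) = +1·(19625/15323) since 15323 mod 4 = 3, 19625 mod 4 = 1; sign now +1
(19625/15323) = (4302/15323)   [reduce mod 15323]
4302 = 2^1·2151; (2/15323) = -1 since 15323 mod 8 = 3, so (4302/15323) = (-1)^1·(2151/15323); sign now -1
reciprocity: (2151/15323) = -1·(15323/2151) since 2151 mod 4 = 3, 15323 mod 4 = 3; sign now +1
(15323/2151) = (266/2151)   [reduce mod 2151]
266 = 2^1·133; (2/2151) = +1 since 2151 mod 8 = 7, so (266/2151) = (+1)^1·(133/2151); sign now +1
reciprocity: (133/2151) = +1·(2151/133) since 133 mod 4 = 1, 2151 mod 4 = 3; sign now +1
(2151/133) = (23/133)   [reduce mod 133]
reciprocity: (23/133) = +1·(133/23) since 23 mod 4 = 3, 133 mod 4 = 1; sign now +1
(133/23) = (18/23)   [reduce mod 23]
18 = 2^1·9; (2/23) = +1 since 23 mod 8 = 7, so (18/23) = (+1)^1·(9/23); sign now +1
reciprocity: (9/23) = +1·(23/9) since 9 mod 4 = 1, 23 mod 4 = 3; sign now +1
(23/9) = (5/9)   [reduce mod 9]
reciprocity: (5/9) = +1·(9/5) since 5 mod 4 = 1, 9 mod 4 = 1; sign now +1
(9/5) = (4/5)   [reduce mod 5]
4 = 2^2·1; (2/5) = -1 since 5 mod 8 = 5, so (4/5) = (-1)^2·(1/5); sign now +1
(1/5) = 1; final value = sign = +1

1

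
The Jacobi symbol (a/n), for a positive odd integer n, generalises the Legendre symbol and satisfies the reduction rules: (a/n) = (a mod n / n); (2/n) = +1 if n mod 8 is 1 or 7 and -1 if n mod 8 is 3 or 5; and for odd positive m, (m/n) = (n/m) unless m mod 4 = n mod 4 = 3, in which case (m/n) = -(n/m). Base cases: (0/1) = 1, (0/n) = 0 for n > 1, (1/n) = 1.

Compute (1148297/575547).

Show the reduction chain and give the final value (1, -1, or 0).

(1148297/575547): 1148297 mod 575547 = 572750, so (1148297/575547) = (572750/575547)
factor out 2^1: 572750 = 2^1·286375; with 575547 mod 8 = 3, (2/575547) = -1; sign now -1; continue with (286375/575547)
flip (286375/575547) -> (575547/286375): both odd, 286375 mod 4 = 3, 575547 mod 4 = 3, so the flip contributes -1; sign now +1
(575547/286375): 575547 mod 286375 = 2797, so (575547/286375) = (2797/286375)
flip (2797/286375) -> (286375/2797): both odd, 2797 mod 4 = 1, 286375 mod 4 = 3, so the flip contributes +1; sign now +1
(286375/2797): 286375 mod 2797 = 1081, so (286375/2797) = (1081/2797)
flip (1081/2797) -> (2797/1081): both odd, 1081 mod 4 = 1, 2797 mod 4 = 1, so the flip contributes +1; sign now +1
(2797/1081): 2797 mod 1081 = 635, so (2797/1081) = (635/1081)
flip (635/1081) -> (1081/635): both odd, 635 mod 4 = 3, 1081 mod 4 = 1, so the flip contributes +1; sign now +1
(1081/635): 1081 mod 635 = 446, so (1081/635) = (446/635)
factor out 2^1: 446 = 2^1·223; with 635 mod 8 = 3, (2/635) = -1; sign now -1; continue with (223/635)
flip (223/635) -> (635/223): both odd, 223 mod 4 = 3, 635 mod 4 = 3, so the flip contributes -1; sign now +1
(635/223): 635 mod 223 = 189, so (635/223) = (189/223)
flip (189/223) -> (223/189): both odd, 189 mod 4 = 1, 223 mod 4 = 3, so the flip contributes +1; sign now +1
(223/189): 223 mod 189 = 34, so (223/189) = (34/189)
factor out 2^1: 34 = 2^1·17; with 189 mod 8 = 5, (2/189) = -1; sign now -1; continue with (17/189)
flip (17/189) -> (189/17): both odd, 17 mod 4 = 1, 189 mod 4 = 1, so the flip contributes +1; sign now -1
(189/17): 189 mod 17 = 2, so (189/17) = (2/17)
factor out 2^1: 2 = 2^1·1; with 17 mod 8 = 1, (2/17) = +1; sign now -1; continue with (1/17)
reached (1/17) = 1, so the symbol is -1

-1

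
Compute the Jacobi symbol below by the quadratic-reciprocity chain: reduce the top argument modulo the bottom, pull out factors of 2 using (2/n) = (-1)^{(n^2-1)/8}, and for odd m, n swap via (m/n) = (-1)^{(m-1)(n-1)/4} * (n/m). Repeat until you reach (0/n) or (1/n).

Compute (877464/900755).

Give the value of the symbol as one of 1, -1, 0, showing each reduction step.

877464 = 2^3·109683; (2/900755) = -1 since 900755 mod 8 = 3, so (877464/900755) = (-1)^3·(109683/900755); sign now -1
reciprocity: (109683/900755) = -1·(900755/109683) since 109683 mod 4 = 3, 900755 mod 4 = 3; sign now +1
(900755/109683) = (23291/109683)   [reduce mod 109683]
reciprocity: (23291/109683) = -1·(109683/23291) since 23291 mod 4 = 3, 109683 mod 4 = 3; sign now -1
(109683/23291) = (16519/23291)   [reduce mod 23291]
reciprocity: (16519/23291) = -1·(23291/16519) since 16519 mod 4 = 3, 23291 mod 4 = 3; sign now +1
(23291/16519) = (6772/16519)   [reduce mod 16519]
6772 = 2^2·1693; (2/16519) = +1 since 16519 mod 8 = 7, so (6772/16519) = (+1)^2·(1693/16519); sign now +1
reciprocity: (1693/16519) = +1·(16519/1693) since 1693 mod 4 = 1, 16519 mod 4 = 3; sign now +1
(16519/1693) = (1282/1693)   [reduce mod 1693]
1282 = 2^1·641; (2/1693) = -1 since 1693 mod 8 = 5, so (1282/1693) = (-1)^1·(641/1693); sign now -1
reciprocity: (641/1693) = +1·(1693/641) since 641 mod 4 = 1, 1693 mod 4 = 1; sign now -1
(1693/641) = (411/641)   [reduce mod 641]
reciprocity: (411/641) = +1·(641/411) since 411 mod 4 = 3, 641 mod 4 = 1; sign now -1
(641/411) = (230/411)   [reduce mod 411]
230 = 2^1·115; (2/411) = -1 since 411 mod 8 = 3, so (230/411) = (-1)^1·(115/411); sign now +1
reciprocity: (115/411) = -1·(411/115) since 115 mod 4 = 3, 411 mod 4 = 3; sign now -1
(411/115) = (66/115)   [reduce mod 115]
66 = 2^1·33; (2/115) = -1 since 115 mod 8 = 3, so (66/115) = (-1)^1·(33/115); sign now +1
reciprocity: (33/115) = +1·(115/33) since 33 mod 4 = 1, 115 mod 4 = 3; sign now +1
(115/33) = (16/33)   [reduce mod 33]
16 = 2^4·1; (2/33) = +1 since 33 mod 8 = 1, so (16/33) = (+1)^4·(1/33); sign now +1
(1/33) = 1; final value = sign = +1

1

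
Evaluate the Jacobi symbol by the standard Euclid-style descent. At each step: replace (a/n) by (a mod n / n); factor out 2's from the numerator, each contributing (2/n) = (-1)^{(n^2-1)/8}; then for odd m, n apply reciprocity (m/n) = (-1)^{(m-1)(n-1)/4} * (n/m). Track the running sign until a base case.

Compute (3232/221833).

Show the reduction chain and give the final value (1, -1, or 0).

factor out 2^5: 3232 = 2^5·101; with 221833 mod 8 = 1, (2/221833) = +1; sign now +1; continue with (101/221833)
flip (101/221833) -> (221833/101): both odd, 101 mod 4 = 1, 221833 mod 4 = 1, so the flip contributes +1; sign now +1
(221833/101): 221833 mod 101 = 37, so (221833/101) = (37/101)
flip (37/101) -> (101/37): both odd, 37 mod 4 = 1, 101 mod 4 = 1, so the flip contributes +1; sign now +1
(101/37): 101 mod 37 = 27, so (101/37) = (27/37)
flip (27/37) -> (37/27): both odd, 27 mod 4 = 3, 37 mod 4 = 1, so the flip contributes +1; sign now +1
(37/27): 37 mod 27 = 10, so (37/27) = (10/27)
factor out 2^1: 10 = 2^1·5; with 27 mod 8 = 3, (2/27) = -1; sign now -1; continue with (5/27)
flip (5/27) -> (27/5): both odd, 5 mod 4 = 1, 27 mod 4 = 3, so the flip contributes +1; sign now -1
(27/5): 27 mod 5 = 2, so (27/5) = (2/5)
factor out 2^1: 2 = 2^1·1; with 5 mod 8 = 5, (2/5) = -1; sign now +1; continue with (1/5)
reached (1/5) = 1, so the symbol is +1

1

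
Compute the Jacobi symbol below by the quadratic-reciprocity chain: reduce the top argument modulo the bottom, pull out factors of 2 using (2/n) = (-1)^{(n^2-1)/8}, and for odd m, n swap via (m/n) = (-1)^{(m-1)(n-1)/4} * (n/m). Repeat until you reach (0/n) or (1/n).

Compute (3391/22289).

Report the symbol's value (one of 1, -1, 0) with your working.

flip (3391/22289) -> (22289/3391): both odd, 3391 mod 4 = 3, 22289 mod 4 = 1, so the flip contributes +1; sign now +1
(22289/3391): 22289 mod 3391 = 1943, so (22289/3391) = (1943/3391)
flip (1943/3391) -> (3391/1943): both odd, 1943 mod 4 = 3, 3391 mod 4 = 3, so the flip contributes -1; sign now -1
(3391/1943): 3391 mod 1943 = 1448, so (3391/1943) = (1448/1943)
factor out 2^3: 1448 = 2^3·181; with 1943 mod 8 = 7, (2/1943) = +1; sign now -1; continue with (181/1943)
flip (181/1943) -> (1943/181): both odd, 181 mod 4 = 1, 1943 mod 4 = 3, so the flip contributes +1; sign now -1
(1943/181): 1943 mod 181 = 133, so (1943/181) = (133/181)
flip (133/181) -> (181/133): both odd, 133 mod 4 = 1, 181 mod 4 = 1, so the flip contributes +1; sign now -1
(181/133): 181 mod 133 = 48, so (181/133) = (48/133)
factor out 2^4: 48 = 2^4·3; with 133 mod 8 = 5, (2/133) = -1; sign now -1; continue with (3/133)
flip (3/133) -> (133/3): both odd, 3 mod 4 = 3, 133 mod 4 = 1, so the flip contributes +1; sign now -1
(133/3): 133 mod 3 = 1, so (133/3) = (1/3)
reached (1/3) = 1, so the symbol is -1

-1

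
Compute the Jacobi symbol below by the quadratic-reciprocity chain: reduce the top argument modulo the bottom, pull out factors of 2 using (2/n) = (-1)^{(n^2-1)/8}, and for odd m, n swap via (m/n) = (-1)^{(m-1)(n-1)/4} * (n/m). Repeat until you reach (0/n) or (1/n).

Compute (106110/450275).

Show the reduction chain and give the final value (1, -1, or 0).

0

106110 = 2^1·53055; (2/450275) = -1 since 450275 mod 8 = 3, so (106110/450275) = (-1)^1·(53055/450275); sign now -1
reciprocity: (53055/450275) = -1·(450275/53055) since 53055 mod 4 = 3, 450275 mod 4 = 3; sign now +1
(450275/53055) = (25835/53055)   [reduce mod 53055]
reciprocity: (25835/53055) = -1·(53055/25835) since 25835 mod 4 = 3, 53055 mod 4 = 3; sign now -1
(53055/25835) = (1385/25835)   [reduce mod 25835]
reciprocity: (1385/25835) = +1·(25835/1385) since 1385 mod 4 = 1, 25835 mod 4 = 3; sign now -1
(25835/1385) = (905/1385)   [reduce mod 1385]
reciprocity: (905/1385) = +1·(1385/905) since 905 mod 4 = 1, 1385 mod 4 = 1; sign now -1
(1385/905) = (480/905)   [reduce mod 905]
480 = 2^5·15; (2/905) = +1 since 905 mod 8 = 1, so (480/905) = (+1)^5·(15/905); sign now -1
reciprocity: (15/905) = +1·(905/15) since 15 mod 4 = 3, 905 mod 4 = 1; sign now -1
(905/15) = (5/15)   [reduce mod 15]
reciprocity: (5/15) = +1·(15/5) since 5 mod 4 = 1, 15 mod 4 = 3; sign now -1
(15/5) = (0/5)   [reduce mod 5]
(0/5) = 0   [gcd(a, n) > 1]; final value = 0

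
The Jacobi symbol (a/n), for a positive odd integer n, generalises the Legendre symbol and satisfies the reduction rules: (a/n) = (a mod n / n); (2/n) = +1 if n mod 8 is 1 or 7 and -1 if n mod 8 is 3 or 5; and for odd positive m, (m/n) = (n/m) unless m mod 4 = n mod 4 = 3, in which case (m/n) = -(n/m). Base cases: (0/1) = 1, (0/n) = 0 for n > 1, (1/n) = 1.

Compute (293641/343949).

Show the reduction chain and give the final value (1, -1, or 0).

-1

reciprocity: (293641/343949) = +1·(343949/293641) since 293641 mod 4 = 1, 343949 mod 4 = 1; sign now +1
(343949/293641) = (50308/293641)   [reduce mod 293641]
50308 = 2^2·12577; (2/293641) = +1 since 293641 mod 8 = 1, so (50308/293641) = (+1)^2·(12577/293641); sign now +1
reciprocity: (12577/293641) = +1·(293641/12577) since 12577 mod 4 = 1, 293641 mod 4 = 1; sign now +1
(293641/12577) = (4370/12577)   [reduce mod 12577]
4370 = 2^1·2185; (2/12577) = +1 since 12577 mod 8 = 1, so (4370/12577) = (+1)^1·(2185/12577); sign now +1
reciprocity: (2185/12577) = +1·(12577/2185) since 2185 mod 4 = 1, 12577 mod 4 = 1; sign now +1
(12577/2185) = (1652/2185)   [reduce mod 2185]
1652 = 2^2·413; (2/2185) = +1 since 2185 mod 8 = 1, so (1652/2185) = (+1)^2·(413/2185); sign now +1
reciprocity: (413/2185) = +1·(2185/413) since 413 mod 4 = 1, 2185 mod 4 = 1; sign now +1
(2185/413) = (120/413)   [reduce mod 413]
120 = 2^3·15; (2/413) = -1 since 413 mod 8 = 5, so (120/413) = (-1)^3·(15/413); sign now -1
reciprocity: (15/413) = +1·(413/15) since 15 mod 4 = 3, 413 mod 4 = 1; sign now -1
(413/15) = (8/15)   [reduce mod 15]
8 = 2^3·1; (2/15) = +1 since 15 mod 8 = 7, so (8/15) = (+1)^3·(1/15); sign now -1
(1/15) = 1; final value = sign = -1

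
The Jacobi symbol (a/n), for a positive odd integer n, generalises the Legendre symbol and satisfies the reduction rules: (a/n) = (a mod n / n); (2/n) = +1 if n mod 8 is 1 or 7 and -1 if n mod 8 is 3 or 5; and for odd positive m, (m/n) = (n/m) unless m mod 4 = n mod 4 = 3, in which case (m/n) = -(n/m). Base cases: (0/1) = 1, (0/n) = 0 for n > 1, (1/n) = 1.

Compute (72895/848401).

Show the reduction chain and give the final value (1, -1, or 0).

-1

reciprocity: (72895/848401) = +1·(848401/72895) since 72895 mod 4 = 3, 848401 mod 4 = 1; sign now +1
(848401/72895) = (46556/72895)   [reduce mod 72895]
46556 = 2^2·11639; (2/72895) = +1 since 72895 mod 8 = 7, so (46556/72895) = (+1)^2·(11639/72895); sign now +1
reciprocity: (11639/72895) = -1·(72895/11639) since 11639 mod 4 = 3, 72895 mod 4 = 3; sign now -1
(72895/11639) = (3061/11639)   [reduce mod 11639]
reciprocity: (3061/11639) = +1·(11639/3061) since 3061 mod 4 = 1, 11639 mod 4 = 3; sign now -1
(11639/3061) = (2456/3061)   [reduce mod 3061]
2456 = 2^3·307; (2/3061) = -1 since 3061 mod 8 = 5, so (2456/3061) = (-1)^3·(307/3061); sign now +1
reciprocity: (307/3061) = +1·(3061/307) since 307 mod 4 = 3, 3061 mod 4 = 1; sign now +1
(3061/307) = (298/307)   [reduce mod 307]
298 = 2^1·149; (2/307) = -1 since 307 mod 8 = 3, so (298/307) = (-1)^1·(149/307); sign now -1
reciprocity: (149/307) = +1·(307/149) since 149 mod 4 = 1, 307 mod 4 = 3; sign now -1
(307/149) = (9/149)   [reduce mod 149]
reciprocity: (9/149) = +1·(149/9) since 9 mod 4 = 1, 149 mod 4 = 1; sign now -1
(149/9) = (5/9)   [reduce mod 9]
reciprocity: (5/9) = +1·(9/5) since 5 mod 4 = 1, 9 mod 4 = 1; sign now -1
(9/5) = (4/5)   [reduce mod 5]
4 = 2^2·1; (2/5) = -1 since 5 mod 8 = 5, so (4/5) = (-1)^2·(1/5); sign now -1
(1/5) = 1; final value = sign = -1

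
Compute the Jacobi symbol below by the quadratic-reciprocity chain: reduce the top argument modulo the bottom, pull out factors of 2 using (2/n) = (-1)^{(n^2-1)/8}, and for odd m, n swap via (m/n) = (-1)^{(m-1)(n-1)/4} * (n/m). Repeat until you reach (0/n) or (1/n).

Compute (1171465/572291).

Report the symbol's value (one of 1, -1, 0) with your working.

-1

(1171465/572291): 1171465 mod 572291 = 26883, so (1171465/572291) = (26883/572291)
flip (26883/572291) -> (572291/26883): both odd, 26883 mod 4 = 3, 572291 mod 4 = 3, so the flip contributes -1; sign now -1
(572291/26883): 572291 mod 26883 = 7748, so (572291/26883) = (7748/26883)
factor out 2^2: 7748 = 2^2·1937; with 26883 mod 8 = 3, (2/26883) = -1; sign now -1; continue with (1937/26883)
flip (1937/26883) -> (26883/1937): both odd, 1937 mod 4 = 1, 26883 mod 4 = 3, so the flip contributes +1; sign now -1
(26883/1937): 26883 mod 1937 = 1702, so (26883/1937) = (1702/1937)
factor out 2^1: 1702 = 2^1·851; with 1937 mod 8 = 1, (2/1937) = +1; sign now -1; continue with (851/1937)
flip (851/1937) -> (1937/851): both odd, 851 mod 4 = 3, 1937 mod 4 = 1, so the flip contributes +1; sign now -1
(1937/851): 1937 mod 851 = 235, so (1937/851) = (235/851)
flip (235/851) -> (851/235): both odd, 235 mod 4 = 3, 851 mod 4 = 3, so the flip contributes -1; sign now +1
(851/235): 851 mod 235 = 146, so (851/235) = (146/235)
factor out 2^1: 146 = 2^1·73; with 235 mod 8 = 3, (2/235) = -1; sign now -1; continue with (73/235)
flip (73/235) -> (235/73): both odd, 73 mod 4 = 1, 235 mod 4 = 3, so the flip contributes +1; sign now -1
(235/73): 235 mod 73 = 16, so (235/73) = (16/73)
factor out 2^4: 16 = 2^4·1; with 73 mod 8 = 1, (2/73) = +1; sign now -1; continue with (1/73)
reached (1/73) = 1, so the symbol is -1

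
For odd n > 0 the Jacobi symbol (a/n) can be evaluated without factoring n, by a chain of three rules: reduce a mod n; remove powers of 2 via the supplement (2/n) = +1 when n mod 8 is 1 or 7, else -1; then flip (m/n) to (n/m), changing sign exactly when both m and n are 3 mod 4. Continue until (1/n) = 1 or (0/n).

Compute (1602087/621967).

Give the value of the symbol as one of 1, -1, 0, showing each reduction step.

1

(1602087/621967): 1602087 mod 621967 = 358153, so (1602087/621967) = (358153/621967)
flip (358153/621967) -> (621967/358153): both odd, 358153 mod 4 = 1, 621967 mod 4 = 3, so the flip contributes +1; sign now +1
(621967/358153): 621967 mod 358153 = 263814, so (621967/358153) = (263814/358153)
factor out 2^1: 263814 = 2^1·131907; with 358153 mod 8 = 1, (2/358153) = +1; sign now +1; continue with (131907/358153)
flip (131907/358153) -> (358153/131907): both odd, 131907 mod 4 = 3, 358153 mod 4 = 1, so the flip contributes +1; sign now +1
(358153/131907): 358153 mod 131907 = 94339, so (358153/131907) = (94339/131907)
flip (94339/131907) -> (131907/94339): both odd, 94339 mod 4 = 3, 131907 mod 4 = 3, so the flip contributes -1; sign now -1
(131907/94339): 131907 mod 94339 = 37568, so (131907/94339) = (37568/94339)
factor out 2^6: 37568 = 2^6·587; with 94339 mod 8 = 3, (2/94339) = -1; sign now -1; continue with (587/94339)
flip (587/94339) -> (94339/587): both odd, 587 mod 4 = 3, 94339 mod 4 = 3, so the flip contributes -1; sign now +1
(94339/587): 94339 mod 587 = 419, so (94339/587) = (419/587)
flip (419/587) -> (587/419): both odd, 419 mod 4 = 3, 587 mod 4 = 3, so the flip contributes -1; sign now -1
(587/419): 587 mod 419 = 168, so (587/419) = (168/419)
factor out 2^3: 168 = 2^3·21; with 419 mod 8 = 3, (2/419) = -1; sign now +1; continue with (21/419)
flip (21/419) -> (419/21): both odd, 21 mod 4 = 1, 419 mod 4 = 3, so the flip contributes +1; sign now +1
(419/21): 419 mod 21 = 20, so (419/21) = (20/21)
factor out 2^2: 20 = 2^2·5; with 21 mod 8 = 5, (2/21) = -1; sign now +1; continue with (5/21)
flip (5/21) -> (21/5): both odd, 5 mod 4 = 1, 21 mod 4 = 1, so the flip contributes +1; sign now +1
(21/5): 21 mod 5 = 1, so (21/5) = (1/5)
reached (1/5) = 1, so the symbol is +1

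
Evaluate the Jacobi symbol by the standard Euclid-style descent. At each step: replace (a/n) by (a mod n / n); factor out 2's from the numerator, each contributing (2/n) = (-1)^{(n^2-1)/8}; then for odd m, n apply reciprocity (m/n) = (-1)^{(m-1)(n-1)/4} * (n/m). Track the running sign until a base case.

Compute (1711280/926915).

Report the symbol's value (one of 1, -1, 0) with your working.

0

(1711280/926915) = (784365/926915)   [reduce mod 926915]
reciprocity: (784365/926915) = +1·(926915/784365) since 784365 mod 4 = 1, 926915 mod 4 = 3; sign now +1
(926915/784365) = (142550/784365)   [reduce mod 784365]
142550 = 2^1·71275; (2/784365) = -1 since 784365 mod 8 = 5, so (142550/784365) = (-1)^1·(71275/784365); sign now -1
reciprocity: (71275/784365) = +1·(784365/71275) since 71275 mod 4 = 3, 784365 mod 4 = 1; sign now -1
(784365/71275) = (340/71275)   [reduce mod 71275]
340 = 2^2·85; (2/71275) = -1 since 71275 mod 8 = 3, so (340/71275) = (-1)^2·(85/71275); sign now -1
reciprocity: (85/71275) = +1·(71275/85) since 85 mod 4 = 1, 71275 mod 4 = 3; sign now -1
(71275/85) = (45/85)   [reduce mod 85]
reciprocity: (45/85) = +1·(85/45) since 45 mod 4 = 1, 85 mod 4 = 1; sign now -1
(85/45) = (40/45)   [reduce mod 45]
40 = 2^3·5; (2/45) = -1 since 45 mod 8 = 5, so (40/45) = (-1)^3·(5/45); sign now +1
reciprocity: (5/45) = +1·(45/5) since 5 mod 4 = 1, 45 mod 4 = 1; sign now +1
(45/5) = (0/5)   [reduce mod 5]
(0/5) = 0   [gcd(a, n) > 1]; final value = 0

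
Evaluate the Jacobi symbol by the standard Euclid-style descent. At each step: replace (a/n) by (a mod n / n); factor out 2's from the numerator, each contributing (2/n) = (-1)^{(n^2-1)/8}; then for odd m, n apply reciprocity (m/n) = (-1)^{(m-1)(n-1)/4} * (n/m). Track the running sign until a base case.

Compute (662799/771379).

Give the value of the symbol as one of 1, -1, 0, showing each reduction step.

reciprocity: (662799/771379) = -1·(771379/662799) since 662799 mod 4 = 3, 771379 mod 4 = 3; sign now -1
(771379/662799) = (108580/662799)   [reduce mod 662799]
108580 = 2^2·27145; (2/662799) = +1 since 662799 mod 8 = 7, so (108580/662799) = (+1)^2·(27145/662799); sign now -1
reciprocity: (27145/662799) = +1·(662799/27145) since 27145 mod 4 = 1, 662799 mod 4 = 3; sign now -1
(662799/27145) = (11319/27145)   [reduce mod 27145]
reciprocity: (11319/27145) = +1·(27145/11319) since 11319 mod 4 = 3, 27145 mod 4 = 1; sign now -1
(27145/11319) = (4507/11319)   [reduce mod 11319]
reciprocity: (4507/11319) = -1·(11319/4507) since 4507 mod 4 = 3, 11319 mod 4 = 3; sign now +1
(11319/4507) = (2305/4507)   [reduce mod 4507]
reciprocity: (2305/4507) = +1·(4507/2305) since 2305 mod 4 = 1, 4507 mod 4 = 3; sign now +1
(4507/2305) = (2202/2305)   [reduce mod 2305]
2202 = 2^1·1101; (2/2305) = +1 since 2305 mod 8 = 1, so (2202/2305) = (+1)^1·(1101/2305); sign now +1
reciprocity: (1101/2305) = +1·(2305/1101) since 1101 mod 4 = 1, 2305 mod 4 = 1; sign now +1
(2305/1101) = (103/1101)   [reduce mod 1101]
reciprocity: (103/1101) = +1·(1101/103) since 103 mod 4 = 3, 1101 mod 4 = 1; sign now +1
(1101/103) = (71/103)   [reduce mod 103]
reciprocity: (71/103) = -1·(103/71) since 71 mod 4 = 3, 103 mod 4 = 3; sign now -1
(103/71) = (32/71)   [reduce mod 71]
32 = 2^5·1; (2/71) = +1 since 71 mod 8 = 7, so (32/71) = (+1)^5·(1/71); sign now -1
(1/71) = 1; final value = sign = -1

-1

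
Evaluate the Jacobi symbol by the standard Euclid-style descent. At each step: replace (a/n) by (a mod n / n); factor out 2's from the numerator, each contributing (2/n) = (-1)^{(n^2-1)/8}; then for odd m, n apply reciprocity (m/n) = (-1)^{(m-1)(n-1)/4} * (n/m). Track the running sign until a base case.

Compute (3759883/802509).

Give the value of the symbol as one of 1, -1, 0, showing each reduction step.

(3759883/802509) = (549847/802509)   [reduce mod 802509]
reciprocity: (549847/802509) = +1·(802509/549847) since 549847 mod 4 = 3, 802509 mod 4 = 1; sign now +1
(802509/549847) = (252662/549847)   [reduce mod 549847]
252662 = 2^1·126331; (2/549847) = +1 since 549847 mod 8 = 7, so (252662/549847) = (+1)^1·(126331/549847); sign now +1
reciprocity: (126331/549847) = -1·(549847/126331) since 126331 mod 4 = 3, 549847 mod 4 = 3; sign now -1
(549847/126331) = (44523/126331)   [reduce mod 126331]
reciprocity: (44523/126331) = -1·(126331/44523) since 44523 mod 4 = 3, 126331 mod 4 = 3; sign now +1
(126331/44523) = (37285/44523)   [reduce mod 44523]
reciprocity: (37285/44523) = +1·(44523/37285) since 37285 mod 4 = 1, 44523 mod 4 = 3; sign now +1
(44523/37285) = (7238/37285)   [reduce mod 37285]
7238 = 2^1·3619; (2/37285) = -1 since 37285 mod 8 = 5, so (7238/37285) = (-1)^1·(3619/37285); sign now -1
reciprocity: (3619/37285) = +1·(37285/3619) since 3619 mod 4 = 3, 37285 mod 4 = 1; sign now -1
(37285/3619) = (1095/3619)   [reduce mod 3619]
reciprocity: (1095/3619) = -1·(3619/1095) since 1095 mod 4 = 3, 3619 mod 4 = 3; sign now +1
(3619/1095) = (334/1095)   [reduce mod 1095]
334 = 2^1·167; (2/1095) = +1 since 1095 mod 8 = 7, so (334/1095) = (+1)^1·(167/1095); sign now +1
reciprocity: (167/1095) = -1·(1095/167) since 167 mod 4 = 3, 1095 mod 4 = 3; sign now -1
(1095/167) = (93/167)   [reduce mod 167]
reciprocity: (93/167) = +1·(167/93) since 93 mod 4 = 1, 167 mod 4 = 3; sign now -1
(167/93) = (74/93)   [reduce mod 93]
74 = 2^1·37; (2/93) = -1 since 93 mod 8 = 5, so (74/93) = (-1)^1·(37/93); sign now +1
reciprocity: (37/93) = +1·(93/37) since 37 mod 4 = 1, 93 mod 4 = 1; sign now +1
(93/37) = (19/37)   [reduce mod 37]
reciprocity: (19/37) = +1·(37/19) since 19 mod 4 = 3, 37 mod 4 = 1; sign now +1
(37/19) = (18/19)   [reduce mod 19]
18 = 2^1·9; (2/19) = -1 since 19 mod 8 = 3, so (18/19) = (-1)^1·(9/19); sign now -1
reciprocity: (9/19) = +1·(19/9) since 9 mod 4 = 1, 19 mod 4 = 3; sign now -1
(19/9) = (1/9)   [reduce mod 9]
(1/9) = 1; final value = sign = -1

-1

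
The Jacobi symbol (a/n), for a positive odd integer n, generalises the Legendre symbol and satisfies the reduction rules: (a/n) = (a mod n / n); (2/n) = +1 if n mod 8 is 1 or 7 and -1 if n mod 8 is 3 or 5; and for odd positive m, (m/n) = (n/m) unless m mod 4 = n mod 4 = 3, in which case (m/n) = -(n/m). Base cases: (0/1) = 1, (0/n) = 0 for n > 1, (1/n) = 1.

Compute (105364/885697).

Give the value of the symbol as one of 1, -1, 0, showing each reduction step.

-1

105364 = 2^2·26341; (2/885697) = +1 since 885697 mod 8 = 1, so (105364/885697) = (+1)^2·(26341/885697); sign now +1
reciprocity: (26341/885697) = +1·(885697/26341) since 26341 mod 4 = 1, 885697 mod 4 = 1; sign now +1
(885697/26341) = (16444/26341)   [reduce mod 26341]
16444 = 2^2·4111; (2/26341) = -1 since 26341 mod 8 = 5, so (16444/26341) = (-1)^2·(4111/26341); sign now +1
reciprocity: (4111/26341) = +1·(26341/4111) since 4111 mod 4 = 3, 26341 mod 4 = 1; sign now +1
(26341/4111) = (1675/4111)   [reduce mod 4111]
reciprocity: (1675/4111) = -1·(4111/1675) since 1675 mod 4 = 3, 4111 mod 4 = 3; sign now -1
(4111/1675) = (761/1675)   [reduce mod 1675]
reciprocity: (761/1675) = +1·(1675/761) since 761 mod 4 = 1, 1675 mod 4 = 3; sign now -1
(1675/761) = (153/761)   [reduce mod 761]
reciprocity: (153/761) = +1·(761/153) since 153 mod 4 = 1, 761 mod 4 = 1; sign now -1
(761/153) = (149/153)   [reduce mod 153]
reciprocity: (149/153) = +1·(153/149) since 149 mod 4 = 1, 153 mod 4 = 1; sign now -1
(153/149) = (4/149)   [reduce mod 149]
4 = 2^2·1; (2/149) = -1 since 149 mod 8 = 5, so (4/149) = (-1)^2·(1/149); sign now -1
(1/149) = 1; final value = sign = -1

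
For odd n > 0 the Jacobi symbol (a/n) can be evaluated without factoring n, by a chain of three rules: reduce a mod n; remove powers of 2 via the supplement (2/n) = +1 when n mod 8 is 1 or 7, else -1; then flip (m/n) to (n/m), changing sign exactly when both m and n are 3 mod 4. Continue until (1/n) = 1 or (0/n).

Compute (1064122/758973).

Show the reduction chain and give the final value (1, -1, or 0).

1

(1064122/758973) = (305149/758973)   [reduce mod 758973]
reciprocity: (305149/758973) = +1·(758973/305149) since 305149 mod 4 = 1, 758973 mod 4 = 1; sign now +1
(758973/305149) = (148675/305149)   [reduce mod 305149]
reciprocity: (148675/305149) = +1·(305149/148675) since 148675 mod 4 = 3, 305149 mod 4 = 1; sign now +1
(305149/148675) = (7799/148675)   [reduce mod 148675]
reciprocity: (7799/148675) = -1·(148675/7799) since 7799 mod 4 = 3, 148675 mod 4 = 3; sign now -1
(148675/7799) = (494/7799)   [reduce mod 7799]
494 = 2^1·247; (2/7799) = +1 since 7799 mod 8 = 7, so (494/7799) = (+1)^1·(247/7799); sign now -1
reciprocity: (247/7799) = -1·(7799/247) since 247 mod 4 = 3, 7799 mod 4 = 3; sign now +1
(7799/247) = (142/247)   [reduce mod 247]
142 = 2^1·71; (2/247) = +1 since 247 mod 8 = 7, so (142/247) = (+1)^1·(71/247); sign now +1
reciprocity: (71/247) = -1·(247/71) since 71 mod 4 = 3, 247 mod 4 = 3; sign now -1
(247/71) = (34/71)   [reduce mod 71]
34 = 2^1·17; (2/71) = +1 since 71 mod 8 = 7, so (34/71) = (+1)^1·(17/71); sign now -1
reciprocity: (17/71) = +1·(71/17) since 17 mod 4 = 1, 71 mod 4 = 3; sign now -1
(71/17) = (3/17)   [reduce mod 17]
reciprocity: (3/17) = +1·(17/3) since 3 mod 4 = 3, 17 mod 4 = 1; sign now -1
(17/3) = (2/3)   [reduce mod 3]
2 = 2^1·1; (2/3) = -1 since 3 mod 8 = 3, so (2/3) = (-1)^1·(1/3); sign now +1
(1/3) = 1; final value = sign = +1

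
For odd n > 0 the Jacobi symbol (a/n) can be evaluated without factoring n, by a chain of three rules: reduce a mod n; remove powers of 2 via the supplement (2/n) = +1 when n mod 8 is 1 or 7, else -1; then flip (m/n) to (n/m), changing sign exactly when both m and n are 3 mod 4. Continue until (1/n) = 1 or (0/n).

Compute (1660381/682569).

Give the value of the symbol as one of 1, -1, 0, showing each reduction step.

(1660381/682569) = (295243/682569)   [reduce mod 682569]
reciprocity: (295243/682569) = +1·(682569/295243) since 295243 mod 4 = 3, 682569 mod 4 = 1; sign now +1
(682569/295243) = (92083/295243)   [reduce mod 295243]
reciprocity: (92083/295243) = -1·(295243/92083) since 92083 mod 4 = 3, 295243 mod 4 = 3; sign now -1
(295243/92083) = (18994/92083)   [reduce mod 92083]
18994 = 2^1·9497; (2/92083) = -1 since 92083 mod 8 = 3, so (18994/92083) = (-1)^1·(9497/92083); sign now +1
reciprocity: (9497/92083) = +1·(92083/9497) since 9497 mod 4 = 1, 92083 mod 4 = 3; sign now +1
(92083/9497) = (6610/9497)   [reduce mod 9497]
6610 = 2^1·3305; (2/9497) = +1 since 9497 mod 8 = 1, so (6610/9497) = (+1)^1·(3305/9497); sign now +1
reciprocity: (3305/9497) = +1·(9497/3305) since 3305 mod 4 = 1, 9497 mod 4 = 1; sign now +1
(9497/3305) = (2887/3305)   [reduce mod 3305]
reciprocity: (2887/3305) = +1·(3305/2887) since 2887 mod 4 = 3, 3305 mod 4 = 1; sign now +1
(3305/2887) = (418/2887)   [reduce mod 2887]
418 = 2^1·209; (2/2887) = +1 since 2887 mod 8 = 7, so (418/2887) = (+1)^1·(209/2887); sign now +1
reciprocity: (209/2887) = +1·(2887/209) since 209 mod 4 = 1, 2887 mod 4 = 3; sign now +1
(2887/209) = (170/209)   [reduce mod 209]
170 = 2^1·85; (2/209) = +1 since 209 mod 8 = 1, so (170/209) = (+1)^1·(85/209); sign now +1
reciprocity: (85/209) = +1·(209/85) since 85 mod 4 = 1, 209 mod 4 = 1; sign now +1
(209/85) = (39/85)   [reduce mod 85]
reciprocity: (39/85) = +1·(85/39) since 39 mod 4 = 3, 85 mod 4 = 1; sign now +1
(85/39) = (7/39)   [reduce mod 39]
reciprocity: (7/39) = -1·(39/7) since 7 mod 4 = 3, 39 mod 4 = 3; sign now -1
(39/7) = (4/7)   [reduce mod 7]
4 = 2^2·1; (2/7) = +1 since 7 mod 8 = 7, so (4/7) = (+1)^2·(1/7); sign now -1
(1/7) = 1; final value = sign = -1

-1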